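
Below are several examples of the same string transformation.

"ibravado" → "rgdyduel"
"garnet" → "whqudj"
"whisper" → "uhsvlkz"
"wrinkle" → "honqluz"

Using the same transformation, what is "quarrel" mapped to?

Rule — shift every letter 3 places forward in the alphabet (wrapping around), then reverse the string.
Applying both steps to "quarrel": "txduuho", then "ohuudxt".

ohuudxt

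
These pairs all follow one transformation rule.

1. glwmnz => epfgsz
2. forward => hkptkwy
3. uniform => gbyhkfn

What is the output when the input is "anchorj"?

gvahkct

What's happening: shift every letter 7 places backward in the alphabet (wrapping around), then move the first character to the end.
On "anchorj" that produces "gvahkct".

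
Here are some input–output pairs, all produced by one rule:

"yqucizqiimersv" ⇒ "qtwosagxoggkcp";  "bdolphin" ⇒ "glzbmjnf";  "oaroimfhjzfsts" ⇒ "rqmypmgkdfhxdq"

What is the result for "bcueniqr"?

opzasclg

Rule — shift every letter 2 places backward in the alphabet (wrapping around), then move the last 2 characters to the front (rotate right by 2).
"bcueniqr" → "opzasclg".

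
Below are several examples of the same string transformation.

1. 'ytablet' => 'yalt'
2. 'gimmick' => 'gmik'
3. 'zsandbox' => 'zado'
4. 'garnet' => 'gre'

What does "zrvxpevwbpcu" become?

zvpvbc

The rule is to keep every other character starting from the first (positions 1st, 3rd, 5th, ...).
On "zrvxpevwbpcu" that produces "zvpvbc".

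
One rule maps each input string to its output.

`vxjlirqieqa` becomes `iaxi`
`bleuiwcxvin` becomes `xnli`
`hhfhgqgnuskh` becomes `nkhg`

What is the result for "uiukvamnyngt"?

ngiv

The transformation: keep one character in every 3, starting at position 2 (positions 2nd, 5th, 8th, ...), then move the last 2 characters to the front (rotate right by 2).
Applying both steps to "uiukvamnyngt": "ivng", then "ngiv".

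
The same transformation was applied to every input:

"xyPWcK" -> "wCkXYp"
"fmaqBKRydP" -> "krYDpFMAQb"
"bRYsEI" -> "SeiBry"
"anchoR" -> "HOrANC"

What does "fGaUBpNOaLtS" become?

Each output is the input with this applied: flip the case of every letter, then swap the front and back halves of the string.
For "fGaUBpNOaLtS" the result is "noAlTsFgAubP".

noAlTsFgAubP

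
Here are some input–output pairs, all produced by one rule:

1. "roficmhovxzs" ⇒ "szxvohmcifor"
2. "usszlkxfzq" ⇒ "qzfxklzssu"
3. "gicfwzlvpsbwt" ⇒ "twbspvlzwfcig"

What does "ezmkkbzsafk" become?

kfaszbkkmze

What's happening: reverse the string.
Applying that to "ezmkkbzsafk" gives "kfaszbkkmze".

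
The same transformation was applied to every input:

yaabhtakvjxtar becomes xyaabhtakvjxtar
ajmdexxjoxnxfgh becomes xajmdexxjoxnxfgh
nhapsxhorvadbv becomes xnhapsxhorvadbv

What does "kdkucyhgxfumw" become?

Looking at the pairs, the operation is to prepend "x".
"kdkucyhgxfumw" → "xkdkucyhgxfumw".

xkdkucyhgxfumw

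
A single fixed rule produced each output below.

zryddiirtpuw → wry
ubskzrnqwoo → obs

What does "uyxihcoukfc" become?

The pattern: swap the first and last characters, then keep only the first 3 characters.
Starting from "uyxihcoukfc": after the first operation, "cyxihcoukfu"; after the second, "cyx".

cyx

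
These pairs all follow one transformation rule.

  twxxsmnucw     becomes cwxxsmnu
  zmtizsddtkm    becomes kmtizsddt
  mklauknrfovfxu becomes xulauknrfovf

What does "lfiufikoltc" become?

tciufikol

What's happening: delete the first 2 characters, then move the last 2 characters to the front (rotate right by 2).
Working it through for "lfiufikoltc": intermediate "iufikoltc", final "tciufikol".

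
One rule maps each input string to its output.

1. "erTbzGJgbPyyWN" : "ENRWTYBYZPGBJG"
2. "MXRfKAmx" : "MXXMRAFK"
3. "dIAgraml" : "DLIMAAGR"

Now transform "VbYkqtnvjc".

VCBJYVKNQT

In each case the input is transformed by: take characters alternately from the front and the back (1st, last, 2nd, 2nd-last, ...), then convert every letter to uppercase.
Applying that to "VbYkqtnvjc" gives "VCBJYVKNQT".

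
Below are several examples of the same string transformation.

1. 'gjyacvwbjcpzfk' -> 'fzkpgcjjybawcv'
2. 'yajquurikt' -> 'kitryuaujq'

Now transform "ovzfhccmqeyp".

In each case the input is transformed by: move the last 2 characters to the front (rotate right by 2), then take characters alternately from the front and the back (1st, last, 2nd, 2nd-last, ...).
For "ovzfhccmqeyp", step one produces "ypovzfhccmqe"; step two turns that into "yepqomvczcfh".

yepqomvczcfh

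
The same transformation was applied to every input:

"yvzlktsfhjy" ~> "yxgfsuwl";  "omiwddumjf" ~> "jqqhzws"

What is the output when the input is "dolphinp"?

The transformation: delete the first 3 characters, then shift every letter 13 places forward in the alphabet (wrapping around) — i.e. ROT13.
Working it through for "dolphinp": intermediate "phinp", final "cuvac".

cuvac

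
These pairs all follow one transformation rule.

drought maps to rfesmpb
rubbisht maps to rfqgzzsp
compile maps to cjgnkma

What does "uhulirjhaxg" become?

evyfhpgjsfs

In each case the input is transformed by: shift every letter 2 places backward in the alphabet (wrapping around), then reverse the string.
For "uhulirjhaxg", step one produces "sfsjgphfyve"; step two turns that into "evyfhpgjsfs".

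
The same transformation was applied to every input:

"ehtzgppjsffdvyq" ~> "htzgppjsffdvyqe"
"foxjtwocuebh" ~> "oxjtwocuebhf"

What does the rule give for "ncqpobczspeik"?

In each case the input is transformed by: move the first character to the end.
For "ncqpobczspeik" the result is "cqpobczspeikn".

cqpobczspeikn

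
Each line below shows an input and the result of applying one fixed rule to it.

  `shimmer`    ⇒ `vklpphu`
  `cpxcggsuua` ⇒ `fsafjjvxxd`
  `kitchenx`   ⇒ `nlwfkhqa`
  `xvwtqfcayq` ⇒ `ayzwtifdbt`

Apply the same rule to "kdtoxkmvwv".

ngwranpyzy

Rule — shift every letter 3 places forward in the alphabet (wrapping around).
Doing the same to "kdtoxkmvwv": "ngwranpyzy".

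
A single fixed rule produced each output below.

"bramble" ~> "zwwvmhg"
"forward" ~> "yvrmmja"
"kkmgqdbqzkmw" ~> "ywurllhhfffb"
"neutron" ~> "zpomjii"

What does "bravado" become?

ywvvqmj

The rule is to shift every letter 5 places backward in the alphabet (wrapping around), then sort the characters into reverse alphabetical order.
On "bravado" that produces "ywvvqmj".
(Check on "neutron": → "izpomji" → "zpomjii" ✓)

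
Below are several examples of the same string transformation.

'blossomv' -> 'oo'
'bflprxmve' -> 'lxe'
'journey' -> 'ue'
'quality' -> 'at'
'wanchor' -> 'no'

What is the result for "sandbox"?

What's happening: keep one character in every 3, starting at position 3 (positions 3rd, 6th, 9th, ...).
Applying that to "sandbox" gives "no".

no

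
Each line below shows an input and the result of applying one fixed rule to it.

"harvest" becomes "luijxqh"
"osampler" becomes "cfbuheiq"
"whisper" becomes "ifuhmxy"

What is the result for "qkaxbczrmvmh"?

nrsphclcxgaq

Rule — move the first 3 characters to the end (rotate left by 3), then shift every letter 10 places backward in the alphabet (wrapping around).
Working it through for "qkaxbczrmvmh": intermediate "xbczrmvmhqka", final "nrsphclcxgaq".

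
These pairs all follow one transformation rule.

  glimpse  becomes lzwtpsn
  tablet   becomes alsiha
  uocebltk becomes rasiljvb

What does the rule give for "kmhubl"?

The transformation: shift every letter 7 places forward in the alphabet (wrapping around), then reverse the string.
For "kmhubl", step one produces "rtobis"; step two turns that into "sibotr".
(Check on "glimpse": → "nsptwzl" → "lzwtpsn" ✓)

sibotr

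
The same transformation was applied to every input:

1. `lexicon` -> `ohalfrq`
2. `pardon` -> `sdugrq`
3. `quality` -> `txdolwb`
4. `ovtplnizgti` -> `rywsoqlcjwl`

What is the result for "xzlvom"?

The transformation: shift every letter 3 places forward in the alphabet (wrapping around).
On "xzlvom" that produces "acoyrp".

acoyrp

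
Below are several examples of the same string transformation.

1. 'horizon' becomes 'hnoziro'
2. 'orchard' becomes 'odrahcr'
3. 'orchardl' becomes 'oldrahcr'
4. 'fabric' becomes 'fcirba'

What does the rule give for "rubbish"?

rhsibbu

What's happening: move the first character to the end, then reverse the string.
Starting from "rubbish": after the first operation, "ubbishr"; after the second, "rhsibbu".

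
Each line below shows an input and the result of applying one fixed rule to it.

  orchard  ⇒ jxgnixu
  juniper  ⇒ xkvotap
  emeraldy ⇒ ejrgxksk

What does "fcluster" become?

Each output is the input with this applied: shift every letter 6 places forward in the alphabet (wrapping around), then reverse the string.
Working it through for "fcluster": intermediate "lirayzkx", final "xkzyaril".

xkzyaril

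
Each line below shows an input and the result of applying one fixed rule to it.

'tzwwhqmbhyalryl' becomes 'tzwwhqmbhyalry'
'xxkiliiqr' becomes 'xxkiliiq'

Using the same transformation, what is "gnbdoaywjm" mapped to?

What's happening: delete the last character.
Applying that to "gnbdoaywjm" gives "gnbdoaywj".

gnbdoaywj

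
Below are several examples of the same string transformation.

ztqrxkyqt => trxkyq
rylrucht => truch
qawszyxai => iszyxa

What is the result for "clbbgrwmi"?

ibgrwm

In each case the input is transformed by: delete the first 3 characters, then move the last character to the front.
Applying both steps to "clbbgrwmi": "bgrwmi", then "ibgrwm".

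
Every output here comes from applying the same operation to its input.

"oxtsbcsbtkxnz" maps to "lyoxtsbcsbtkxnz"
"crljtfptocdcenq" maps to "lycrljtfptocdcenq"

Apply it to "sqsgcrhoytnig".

lysqsgcrhoytnig

The rule is to prepend "ly".
So "sqsgcrhoytnig" becomes "lysqsgcrhoytnig".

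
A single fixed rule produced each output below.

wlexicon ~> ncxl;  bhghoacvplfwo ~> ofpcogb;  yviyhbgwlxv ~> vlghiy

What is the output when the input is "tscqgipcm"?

In each case the input is transformed by: reverse the string, then keep every other character starting from the first (positions 1st, 3rd, 5th, ...).
On "tscqgipcm": the first step gives "mcpigqcst", and the second then gives "mpgct".

mpgct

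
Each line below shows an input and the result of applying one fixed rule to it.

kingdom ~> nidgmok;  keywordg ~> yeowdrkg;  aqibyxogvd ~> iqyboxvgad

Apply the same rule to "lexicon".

Each output is the input with this applied: move the first character to the end, then swap each adjacent pair of characters (1↔2, 3↔4, ...).
For "lexicon" the result is "xecinol".

xecinol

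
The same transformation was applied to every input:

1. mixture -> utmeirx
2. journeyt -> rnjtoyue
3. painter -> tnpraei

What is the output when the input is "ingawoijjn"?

woinnjgjai

In each case the input is transformed by: take characters alternately from the front and the back (1st, last, 2nd, 2nd-last, ...), then move the last 2 characters to the front (rotate right by 2).
"ingawoijjn" → "innjgjaiwo" → "woinnjgjai".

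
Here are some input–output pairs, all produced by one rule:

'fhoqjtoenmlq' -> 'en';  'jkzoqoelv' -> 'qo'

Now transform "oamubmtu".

ub

Each output is the input with this applied: move the last 3 characters to the front (rotate right by 3), then keep only the last 2 characters.
"oamubmtu" → "mtuoamub" → "ub".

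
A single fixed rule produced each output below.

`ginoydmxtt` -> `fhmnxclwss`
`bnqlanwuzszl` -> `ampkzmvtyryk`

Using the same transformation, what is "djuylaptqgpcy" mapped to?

In each case the input is transformed by: shift every letter 1 place backward in the alphabet (wrapping around).
So "djuylaptqgpcy" becomes "citxkzospfobx".

citxkzospfobx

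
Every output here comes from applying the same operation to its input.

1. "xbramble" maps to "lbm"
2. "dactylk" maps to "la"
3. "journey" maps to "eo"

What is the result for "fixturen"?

eiu

What's happening: move the last 3 characters to the front (rotate right by 3), then keep one character in every 3, starting at position 2 (positions 2nd, 5th, 8th, ...).
Doing the same to "fixturen": "eiu".
(Check on "journey": → "neyjour" → "eo" ✓)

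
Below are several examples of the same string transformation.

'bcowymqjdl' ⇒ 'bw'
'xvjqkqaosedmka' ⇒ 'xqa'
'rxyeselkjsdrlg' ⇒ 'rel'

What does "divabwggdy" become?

The pattern: keep one character in every 3, starting at position 1 (positions 1st, 4th, 7th, ...), then delete the last 2 characters.
"divabwggdy" → "dagy" → "da".

da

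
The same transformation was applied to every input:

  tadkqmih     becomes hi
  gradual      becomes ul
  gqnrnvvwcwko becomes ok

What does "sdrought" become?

th

What's happening: swap each adjacent pair of characters (1↔2, 3↔4, ...), then keep only the last 2 characters.
Working it through for "sdrought": intermediate "dsorguth", final "th".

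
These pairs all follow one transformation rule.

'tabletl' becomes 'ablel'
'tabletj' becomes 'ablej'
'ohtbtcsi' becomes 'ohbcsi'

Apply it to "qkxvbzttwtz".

The pattern: remove every "t".
Doing the same to "qkxvbzttwtz": "qkxvbzwz".

qkxvbzwz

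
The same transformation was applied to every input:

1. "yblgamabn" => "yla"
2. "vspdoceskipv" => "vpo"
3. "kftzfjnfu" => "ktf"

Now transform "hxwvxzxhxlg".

Rule — keep every other character starting from the first (positions 1st, 3rd, 5th, ...), then keep only the first 3 characters.
"hxwvxzxhxlg" → "hwxxxg" → "hwx".

hwx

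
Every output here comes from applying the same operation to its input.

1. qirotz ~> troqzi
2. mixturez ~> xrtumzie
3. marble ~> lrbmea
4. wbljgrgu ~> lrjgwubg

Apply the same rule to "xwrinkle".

rkinxewl

Rule — take characters alternately from the front and the back (1st, last, 2nd, 2nd-last, ...), then swap the front and back halves of the string.
"xwrinkle" → "xewlrkin" → "rkinxewl".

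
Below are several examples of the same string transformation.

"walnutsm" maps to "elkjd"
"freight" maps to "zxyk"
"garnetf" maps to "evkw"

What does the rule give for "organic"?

Each output is the input with this applied: shift every letter 9 places backward in the alphabet (wrapping around), then delete the first 3 characters.
Starting from "organic": after the first operation, "fixrezt"; after the second, "rezt".

rezt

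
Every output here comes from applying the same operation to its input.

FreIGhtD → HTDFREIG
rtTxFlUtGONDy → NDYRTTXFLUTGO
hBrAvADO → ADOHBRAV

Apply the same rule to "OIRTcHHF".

HHFOIRTC

Rule — move the last 3 characters to the front (rotate right by 3), then convert every letter to uppercase.
Working it through for "OIRTcHHF": intermediate "HHFOIRTc", final "HHFOIRTC".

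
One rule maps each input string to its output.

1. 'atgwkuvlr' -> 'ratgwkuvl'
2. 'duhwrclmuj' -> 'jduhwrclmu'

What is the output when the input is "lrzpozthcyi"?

ilrzpozthcy

The rule is to move the last character to the front.
So "lrzpozthcyi" becomes "ilrzpozthcy".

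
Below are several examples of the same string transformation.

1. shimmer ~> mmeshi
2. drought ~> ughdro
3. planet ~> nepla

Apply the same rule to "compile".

pilcom

The pattern: delete the last character, then move the first 3 characters to the end (rotate left by 3).
For "compile", step one produces "compil"; step two turns that into "pilcom".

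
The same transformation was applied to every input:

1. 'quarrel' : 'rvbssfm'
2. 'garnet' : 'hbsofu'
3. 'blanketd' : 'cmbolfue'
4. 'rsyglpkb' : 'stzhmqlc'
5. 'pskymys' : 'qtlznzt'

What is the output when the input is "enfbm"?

fogcn

The rule is to shift every letter 1 place forward in the alphabet (wrapping around).
"enfbm" → "fogcn".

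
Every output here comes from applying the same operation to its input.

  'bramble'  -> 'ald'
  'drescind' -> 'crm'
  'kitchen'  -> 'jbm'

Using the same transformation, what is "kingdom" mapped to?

The pattern: keep one character in every 3, starting at position 1 (positions 1st, 4th, 7th, ...), then shift every letter 1 place backward in the alphabet (wrapping around).
Starting from "kingdom": after the first operation, "kgm"; after the second, "jfl".

jfl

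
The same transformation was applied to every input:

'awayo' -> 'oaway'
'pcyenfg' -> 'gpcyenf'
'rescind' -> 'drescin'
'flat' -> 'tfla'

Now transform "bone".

ebon

The rule is to move the last character to the front.
Applying that to "bone" gives "ebon".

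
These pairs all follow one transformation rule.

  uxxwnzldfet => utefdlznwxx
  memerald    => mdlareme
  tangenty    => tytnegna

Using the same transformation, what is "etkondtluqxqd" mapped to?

Rule — reverse the string, then move the last character to the front.
Applying both steps to "etkondtluqxqd": "dqxqultdnokte", then "edqxqultdnokt".

edqxqultdnokt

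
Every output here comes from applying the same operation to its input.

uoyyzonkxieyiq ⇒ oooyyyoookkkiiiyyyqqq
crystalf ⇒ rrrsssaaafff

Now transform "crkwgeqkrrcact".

Rule — keep every other character starting from the second (positions 2nd, 4th, 6th, ...), then repeat every character 3 times.
For "crkwgeqkrrcact", step one produces "rwekrat"; step two turns that into "rrrwwweeekkkrrraaattt".

rrrwwweeekkkrrraaattt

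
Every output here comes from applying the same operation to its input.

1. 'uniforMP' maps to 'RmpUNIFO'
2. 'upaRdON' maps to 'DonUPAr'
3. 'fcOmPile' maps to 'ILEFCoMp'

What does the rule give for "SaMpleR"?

Rule — move the last 3 characters to the front (rotate right by 3), then flip the case of every letter.
Starting from "SaMpleR": after the first operation, "leRSaMp"; after the second, "LErsAmP".

LErsAmP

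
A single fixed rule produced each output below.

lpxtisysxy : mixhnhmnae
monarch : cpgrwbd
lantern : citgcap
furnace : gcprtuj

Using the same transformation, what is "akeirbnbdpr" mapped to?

txgqcqsegpz

Looking at the pairs, the operation is to shift every letter 11 places backward in the alphabet (wrapping around), then move the first 2 characters to the end (rotate left by 2).
For "akeirbnbdpr", step one produces "pztxgqcqseg"; step two turns that into "txgqcqsegpz".
(Check on "lpxtisysxy": → "aemixhnhmn" → "mixhnhmnae" ✓)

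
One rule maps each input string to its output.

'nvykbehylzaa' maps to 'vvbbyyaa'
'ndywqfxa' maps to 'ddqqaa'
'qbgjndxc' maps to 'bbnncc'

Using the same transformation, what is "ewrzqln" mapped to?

In each case the input is transformed by: keep one character in every 3, starting at position 2 (positions 2nd, 5th, 8th, ...), then double every character.
On "ewrzqln": the first step gives "wq", and the second then gives "wwqq".
(Check on "qbgjndxc": → "bnc" → "bbnncc" ✓)

wwqq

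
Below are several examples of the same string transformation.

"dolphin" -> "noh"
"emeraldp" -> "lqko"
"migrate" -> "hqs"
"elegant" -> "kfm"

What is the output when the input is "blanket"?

Each output is the input with this applied: shift every letter 1 place backward in the alphabet (wrapping around), then keep every other character starting from the second (positions 2nd, 4th, 6th, ...).
So "blanket" becomes "kmd".

kmd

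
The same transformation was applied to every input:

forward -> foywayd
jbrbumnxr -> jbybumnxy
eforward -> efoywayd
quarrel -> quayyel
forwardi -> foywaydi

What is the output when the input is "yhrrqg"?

yhyyqg

The pattern: replace every "r" with "y".
Doing the same to "yhrrqg": "yhyyqg".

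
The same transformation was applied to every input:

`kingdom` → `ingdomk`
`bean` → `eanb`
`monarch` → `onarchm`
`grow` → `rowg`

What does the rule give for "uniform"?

niformu

Looking at the pairs, the operation is to move the first character to the end.
Doing the same to "uniform": "niformu".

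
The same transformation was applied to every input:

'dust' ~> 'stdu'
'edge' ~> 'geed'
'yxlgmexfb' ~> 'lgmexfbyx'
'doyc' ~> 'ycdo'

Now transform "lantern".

The rule is to move the first 2 characters to the end (rotate left by 2).
So "lantern" becomes "nternla".

nternla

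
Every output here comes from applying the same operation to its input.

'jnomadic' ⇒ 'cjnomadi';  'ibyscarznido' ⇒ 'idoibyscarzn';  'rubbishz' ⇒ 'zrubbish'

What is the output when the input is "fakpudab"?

The transformation: move the first 3 characters to the end (rotate left by 3), then swap the front and back halves of the string.
Starting from "fakpudab": after the first operation, "pudabfak"; after the second, "bfakpuda".

bfakpuda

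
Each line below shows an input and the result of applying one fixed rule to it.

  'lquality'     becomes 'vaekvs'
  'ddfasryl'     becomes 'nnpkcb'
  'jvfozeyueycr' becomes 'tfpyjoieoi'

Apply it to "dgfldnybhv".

Looking at the pairs, the operation is to delete the last 2 characters, then shift every letter 10 places forward in the alphabet (wrapping around).
Doing the same to "dgfldnybhv": "nqpvnxil".
(Check on "lquality": → "lquali" → "vaekvs" ✓)

nqpvnxil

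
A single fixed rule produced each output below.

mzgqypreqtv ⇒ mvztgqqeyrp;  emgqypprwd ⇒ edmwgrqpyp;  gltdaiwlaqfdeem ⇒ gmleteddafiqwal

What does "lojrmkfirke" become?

Rule — take characters alternately from the front and the back (1st, last, 2nd, 2nd-last, ...).
Doing the same to "lojrmkfirke": "leokjrrimfk".

leokjrrimfk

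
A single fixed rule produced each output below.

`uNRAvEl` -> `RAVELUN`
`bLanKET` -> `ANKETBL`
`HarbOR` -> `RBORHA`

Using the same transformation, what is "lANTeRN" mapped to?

Each output is the input with this applied: move the first 2 characters to the end (rotate left by 2), then convert every letter to uppercase.
On "lANTeRN": the first step gives "NTeRNlA", and the second then gives "NTERNLA".

NTERNLA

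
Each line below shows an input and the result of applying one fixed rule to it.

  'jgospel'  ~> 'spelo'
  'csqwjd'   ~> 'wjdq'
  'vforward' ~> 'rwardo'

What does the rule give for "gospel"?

What's happening: delete the first 2 characters, then move the first character to the end.
Starting from "gospel": after the first operation, "spel"; after the second, "pels".
(Check on "vforward": → "orward" → "rwardo" ✓)

pels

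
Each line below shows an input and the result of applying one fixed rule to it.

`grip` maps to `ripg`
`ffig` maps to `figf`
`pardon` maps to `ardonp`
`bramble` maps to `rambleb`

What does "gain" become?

Looking at the pairs, the operation is to move the first character to the end.
Applying that to "gain" gives "aing".

aing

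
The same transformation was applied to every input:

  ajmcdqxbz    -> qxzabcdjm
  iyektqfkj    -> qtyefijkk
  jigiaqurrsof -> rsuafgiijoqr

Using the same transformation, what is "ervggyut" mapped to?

uvyeggrt

The pattern: sort the characters into alphabetical order, then move the last 3 characters to the front (rotate right by 3).
Applying that to "ervggyut" gives "uvyeggrt".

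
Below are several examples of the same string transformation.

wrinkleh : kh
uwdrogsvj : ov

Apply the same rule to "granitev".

iv

The pattern: keep one character in every 3, starting at position 2 (positions 2nd, 5th, 8th, ...), then delete the first character.
Starting from "granitev": after the first operation, "riv"; after the second, "iv".
(Check on "wrinkleh": → "rkh" → "kh" ✓)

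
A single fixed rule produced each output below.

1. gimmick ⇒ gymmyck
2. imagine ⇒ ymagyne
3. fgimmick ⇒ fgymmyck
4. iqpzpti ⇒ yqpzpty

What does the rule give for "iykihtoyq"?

Looking at the pairs, the operation is to replace every "i" with "y".
Doing the same to "iykihtoyq": "yykyhtoyq".

yykyhtoyq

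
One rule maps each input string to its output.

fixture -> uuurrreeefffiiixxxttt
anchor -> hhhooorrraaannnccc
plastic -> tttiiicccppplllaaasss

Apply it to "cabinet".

nnneeetttcccaaabbbiii

What's happening: move the last 3 characters to the front (rotate right by 3), then repeat every character 3 times.
Working it through for "cabinet": intermediate "netcabi", final "nnneeetttcccaaabbbiii".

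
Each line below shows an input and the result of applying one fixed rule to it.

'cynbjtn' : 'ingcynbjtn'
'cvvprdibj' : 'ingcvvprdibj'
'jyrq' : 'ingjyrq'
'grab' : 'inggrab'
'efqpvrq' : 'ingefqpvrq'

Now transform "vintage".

Each output is the input with this applied: prepend "ing".
Doing the same to "vintage": "ingvintage".

ingvintage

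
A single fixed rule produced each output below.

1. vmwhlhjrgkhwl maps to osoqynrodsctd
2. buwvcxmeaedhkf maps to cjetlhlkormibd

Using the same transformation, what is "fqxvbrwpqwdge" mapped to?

Looking at the pairs, the operation is to move the first 3 characters to the end (rotate left by 3), then shift every letter 7 places forward in the alphabet (wrapping around).
For "fqxvbrwpqwdge" the result is "ciydwxdknlmxe".
(Check on "vmwhlhjrgkhwl": → "hlhjrgkhwlvmw" → "osoqynrodsctd" ✓)

ciydwxdknlmxe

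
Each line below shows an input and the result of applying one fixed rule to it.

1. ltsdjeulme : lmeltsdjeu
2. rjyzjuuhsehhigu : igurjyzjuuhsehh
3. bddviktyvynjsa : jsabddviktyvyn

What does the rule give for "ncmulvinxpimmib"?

mibncmulvinxpim

Looking at the pairs, the operation is to move the last 3 characters to the front (rotate right by 3).
So "ncmulvinxpimmib" becomes "mibncmulvinxpim".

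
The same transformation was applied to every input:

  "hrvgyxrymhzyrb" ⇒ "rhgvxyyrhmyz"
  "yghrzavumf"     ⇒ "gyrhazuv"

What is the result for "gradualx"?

rgdaau

What's happening: delete the last 2 characters, then swap each adjacent pair of characters (1↔2, 3↔4, ...).
Starting from "gradualx": after the first operation, "gradua"; after the second, "rgdaau".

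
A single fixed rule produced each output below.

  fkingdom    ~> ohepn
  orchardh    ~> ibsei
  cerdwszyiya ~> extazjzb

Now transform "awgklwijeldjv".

The transformation: delete the first 3 characters, then shift every letter 1 place forward in the alphabet (wrapping around).
Applying that to "awgklwijeldjv" gives "lmxjkfmekw".

lmxjkfmekw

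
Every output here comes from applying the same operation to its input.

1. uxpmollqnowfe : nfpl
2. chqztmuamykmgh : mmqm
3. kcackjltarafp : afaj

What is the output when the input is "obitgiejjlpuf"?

juii

The rule is to keep one character in every 3, starting at position 3 (positions 3rd, 6th, 9th, ...), then move the first 2 characters to the end (rotate left by 2).
For "obitgiejjlpuf", step one produces "iiju"; step two turns that into "juii".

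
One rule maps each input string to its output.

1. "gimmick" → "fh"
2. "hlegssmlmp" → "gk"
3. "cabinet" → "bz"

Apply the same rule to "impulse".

In each case the input is transformed by: shift every letter 1 place backward in the alphabet (wrapping around), then keep only the first 2 characters.
Starting from "impulse": after the first operation, "hlotkrd"; after the second, "hl".

hl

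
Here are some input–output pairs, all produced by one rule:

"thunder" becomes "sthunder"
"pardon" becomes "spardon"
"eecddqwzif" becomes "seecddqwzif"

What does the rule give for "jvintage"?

sjvintage

Rule — prepend "s".
Doing the same to "jvintage": "sjvintage".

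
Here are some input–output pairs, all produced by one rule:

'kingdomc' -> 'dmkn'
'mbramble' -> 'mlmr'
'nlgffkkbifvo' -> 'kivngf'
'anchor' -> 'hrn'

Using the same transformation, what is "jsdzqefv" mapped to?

qfjd

Rule — swap the front and back halves of the string, then keep every other character starting from the first (positions 1st, 3rd, 5th, ...).
"jsdzqefv" → "qfjd".
(Check on "kingdomc": → "domcking" → "dmkn" ✓)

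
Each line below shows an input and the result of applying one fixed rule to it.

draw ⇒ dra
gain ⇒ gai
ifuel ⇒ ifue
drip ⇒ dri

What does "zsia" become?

The transformation: delete the last character.
Applying that to "zsia" gives "zsi".

zsi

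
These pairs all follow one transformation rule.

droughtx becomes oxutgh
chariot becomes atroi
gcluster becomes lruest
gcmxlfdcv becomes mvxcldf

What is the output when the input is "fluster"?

Each output is the input with this applied: delete the first 2 characters, then take characters alternately from the front and the back (1st, last, 2nd, 2nd-last, ...).
On "fluster" that produces "urset".

urset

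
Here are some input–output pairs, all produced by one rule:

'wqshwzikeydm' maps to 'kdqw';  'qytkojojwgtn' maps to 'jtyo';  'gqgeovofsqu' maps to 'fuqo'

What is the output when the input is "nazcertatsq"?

aqae

In each case the input is transformed by: keep one character in every 3, starting at position 2 (positions 2nd, 5th, 8th, ...), then move the last 2 characters to the front (rotate right by 2).
For "nazcertatsq", step one produces "aeaq"; step two turns that into "aqae".
(Check on "wqshwzikeydm": → "qwkd" → "kdqw" ✓)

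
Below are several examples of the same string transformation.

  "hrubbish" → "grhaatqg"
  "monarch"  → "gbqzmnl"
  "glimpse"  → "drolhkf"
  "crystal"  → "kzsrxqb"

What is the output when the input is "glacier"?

qdhbzkf

What's happening: reverse the string, then shift every letter 1 place backward in the alphabet (wrapping around).
Working it through for "glacier": intermediate "reicalg", final "qdhbzkf".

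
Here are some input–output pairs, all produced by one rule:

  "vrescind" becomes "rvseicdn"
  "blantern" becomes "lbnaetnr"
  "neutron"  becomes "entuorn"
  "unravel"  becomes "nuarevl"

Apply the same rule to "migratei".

What's happening: swap each adjacent pair of characters (1↔2, 3↔4, ...).
On "migratei" that produces "imrgtaie".

imrgtaie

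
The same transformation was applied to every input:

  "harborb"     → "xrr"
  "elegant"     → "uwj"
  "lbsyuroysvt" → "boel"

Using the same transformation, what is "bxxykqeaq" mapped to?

rou

The rule is to shift every letter 10 places backward in the alphabet (wrapping around), then keep one character in every 3, starting at position 1 (positions 1st, 4th, 7th, ...).
On "bxxykqeaq" that produces "rou".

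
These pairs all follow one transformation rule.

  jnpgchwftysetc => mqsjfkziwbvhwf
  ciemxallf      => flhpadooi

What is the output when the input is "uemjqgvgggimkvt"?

The transformation: shift every letter 3 places forward in the alphabet (wrapping around).
For "uemjqgvgggimkvt" the result is "xhpmtjyjjjlpnyw".

xhpmtjyjjjlpnyw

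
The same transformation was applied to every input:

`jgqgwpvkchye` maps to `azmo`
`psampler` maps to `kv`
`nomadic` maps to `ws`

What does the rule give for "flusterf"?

eo

The pattern: keep one character in every 3, starting at position 3 (positions 3rd, 6th, 9th, ...), then shift every letter 10 places forward in the alphabet (wrapping around).
Starting from "flusterf": after the first operation, "ue"; after the second, "eo".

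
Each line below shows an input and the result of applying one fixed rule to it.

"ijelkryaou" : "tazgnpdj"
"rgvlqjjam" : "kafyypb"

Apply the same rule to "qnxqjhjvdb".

mfywyksq

The rule is to delete the first 2 characters, then shift every letter 11 places backward in the alphabet (wrapping around).
On "qnxqjhjvdb": the first step gives "xqjhjvdb", and the second then gives "mfywyksq".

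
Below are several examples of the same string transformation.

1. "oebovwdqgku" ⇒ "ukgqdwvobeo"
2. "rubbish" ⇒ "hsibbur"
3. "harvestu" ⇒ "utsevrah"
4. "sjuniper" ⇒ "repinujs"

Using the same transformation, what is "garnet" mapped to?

tenrag

Each output is the input with this applied: reverse the string.
On "garnet" that produces "tenrag".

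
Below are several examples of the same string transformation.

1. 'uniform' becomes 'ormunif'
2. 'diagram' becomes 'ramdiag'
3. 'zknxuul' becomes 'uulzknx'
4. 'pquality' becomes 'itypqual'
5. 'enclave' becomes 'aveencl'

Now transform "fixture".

urefixt

What's happening: move the last 3 characters to the front (rotate right by 3).
"fixture" → "urefixt".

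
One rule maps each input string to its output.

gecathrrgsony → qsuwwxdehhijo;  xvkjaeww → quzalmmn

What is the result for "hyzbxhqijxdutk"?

rtxxyzagjknnop

Each output is the input with this applied: sort the characters into alphabetical order, then shift every letter 10 places backward in the alphabet (wrapping around).
For "hyzbxhqijxdutk", step one produces "bdhhijkqtuxxyz"; step two turns that into "rtxxyzagjknnop".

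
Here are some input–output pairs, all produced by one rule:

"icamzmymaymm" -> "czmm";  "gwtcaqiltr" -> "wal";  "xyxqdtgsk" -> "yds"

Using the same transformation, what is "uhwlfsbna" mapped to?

hfn

The pattern: keep one character in every 3, starting at position 2 (positions 2nd, 5th, 8th, ...).
Applying that to "uhwlfsbna" gives "hfn".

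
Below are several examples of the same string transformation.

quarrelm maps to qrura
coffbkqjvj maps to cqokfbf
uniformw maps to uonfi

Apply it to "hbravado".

hvbar

What's happening: delete the last 3 characters, then take characters alternately from the front and the back (1st, last, 2nd, 2nd-last, ...).
Applying both steps to "hbravado": "hbrav", then "hvbar".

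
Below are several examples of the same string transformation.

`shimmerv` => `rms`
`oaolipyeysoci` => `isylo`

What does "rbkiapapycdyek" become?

Rule — keep one character in every 3, starting at position 1 (positions 1st, 4th, 7th, ...), then reverse the string.
Applying that to "rbkiapapycdyek" gives "ecair".

ecair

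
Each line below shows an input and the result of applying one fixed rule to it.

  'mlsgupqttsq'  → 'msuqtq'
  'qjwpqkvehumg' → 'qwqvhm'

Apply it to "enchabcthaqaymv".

What's happening: keep every other character starting from the first (positions 1st, 3rd, 5th, ...).
On "enchabcthaqaymv" that produces "ecachqyv".

ecachqyv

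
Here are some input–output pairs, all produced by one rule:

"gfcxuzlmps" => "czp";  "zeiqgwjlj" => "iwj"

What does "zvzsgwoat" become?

zwt

The pattern: keep one character in every 3, starting at position 3 (positions 3rd, 6th, 9th, ...).
Applying that to "zvzsgwoat" gives "zwt".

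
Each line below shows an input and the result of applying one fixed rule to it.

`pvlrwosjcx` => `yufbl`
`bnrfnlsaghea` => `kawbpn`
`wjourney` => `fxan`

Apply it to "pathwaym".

Each output is the input with this applied: shift every letter 9 places forward in the alphabet (wrapping around), then keep every other character starting from the first (positions 1st, 3rd, 5th, ...).
On "pathwaym": the first step gives "yjcqfjhv", and the second then gives "ycfh".
(Check on "pvlrwosjcx": → "yeuafxbslg" → "yufbl" ✓)

ycfh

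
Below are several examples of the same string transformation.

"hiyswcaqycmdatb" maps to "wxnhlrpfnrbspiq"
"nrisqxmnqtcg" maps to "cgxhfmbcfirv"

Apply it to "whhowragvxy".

Each output is the input with this applied: shift every letter 11 places backward in the alphabet (wrapping around).
For "whhowragvxy" the result is "lwwdlgpvkmn".

lwwdlgpvkmn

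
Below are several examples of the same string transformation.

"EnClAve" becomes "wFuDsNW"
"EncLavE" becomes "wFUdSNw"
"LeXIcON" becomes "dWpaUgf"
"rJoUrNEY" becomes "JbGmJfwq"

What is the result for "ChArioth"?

In each case the input is transformed by: shift every letter 8 places backward in the alphabet (wrapping around), then flip the case of every letter.
Starting from "ChArioth": after the first operation, "UzSjaglz"; after the second, "uZsJAGLZ".

uZsJAGLZ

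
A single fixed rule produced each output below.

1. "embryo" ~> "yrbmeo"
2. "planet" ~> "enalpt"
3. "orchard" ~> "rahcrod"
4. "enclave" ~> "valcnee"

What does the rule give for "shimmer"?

emmihsr

The pattern: reverse the string, then move the first character to the end.
On "shimmer" that produces "emmihsr".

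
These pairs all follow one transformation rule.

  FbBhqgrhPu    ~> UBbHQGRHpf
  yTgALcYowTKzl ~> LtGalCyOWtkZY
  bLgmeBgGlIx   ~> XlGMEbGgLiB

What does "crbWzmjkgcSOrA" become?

aRBwZMJKGCsoRC

What's happening: flip the case of every letter, then swap the first and last characters.
Working it through for "crbWzmjkgcSOrA": intermediate "CRBwZMJKGCsoRa", final "aRBwZMJKGCsoRC".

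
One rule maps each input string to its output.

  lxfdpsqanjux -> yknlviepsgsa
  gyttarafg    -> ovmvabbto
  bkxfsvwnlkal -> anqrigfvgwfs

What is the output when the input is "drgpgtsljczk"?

kbongexufymb

The transformation: move the first 3 characters to the end (rotate left by 3), then shift every letter 5 places backward in the alphabet (wrapping around).
For "drgpgtsljczk", step one produces "pgtsljczkdrg"; step two turns that into "kbongexufymb".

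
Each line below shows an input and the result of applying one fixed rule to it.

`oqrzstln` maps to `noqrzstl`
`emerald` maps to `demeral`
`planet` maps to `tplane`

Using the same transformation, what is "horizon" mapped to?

nhorizo

Rule — move the last character to the front.
"horizon" → "nhorizo".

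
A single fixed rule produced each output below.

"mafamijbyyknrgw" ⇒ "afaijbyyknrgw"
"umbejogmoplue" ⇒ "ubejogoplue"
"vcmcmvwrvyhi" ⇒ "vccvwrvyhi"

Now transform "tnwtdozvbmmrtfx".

What's happening: remove every "m".
Applying that to "tnwtdozvbmmrtfx" gives "tnwtdozvbrtfx".

tnwtdozvbrtfx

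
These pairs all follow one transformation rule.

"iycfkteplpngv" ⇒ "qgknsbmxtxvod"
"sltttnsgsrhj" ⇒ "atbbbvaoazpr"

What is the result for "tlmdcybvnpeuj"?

btulkgjdvxmcr

What's happening: shift every letter 8 places forward in the alphabet (wrapping around).
For "tlmdcybvnpeuj" the result is "btulkgjdvxmcr".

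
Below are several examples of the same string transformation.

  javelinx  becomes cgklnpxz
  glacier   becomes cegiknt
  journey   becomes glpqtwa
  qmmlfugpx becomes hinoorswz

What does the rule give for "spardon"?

Rule — sort the characters into alphabetical order, then shift every letter 2 places forward in the alphabet (wrapping around).
Working it through for "spardon": intermediate "adnoprs", final "cfpqrtu".

cfpqrtu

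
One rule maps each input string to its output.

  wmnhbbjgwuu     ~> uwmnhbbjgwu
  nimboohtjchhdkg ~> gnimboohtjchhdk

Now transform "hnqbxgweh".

hhnqbxgwe

The pattern: move the last character to the front.
Doing the same to "hnqbxgweh": "hhnqbxgwe".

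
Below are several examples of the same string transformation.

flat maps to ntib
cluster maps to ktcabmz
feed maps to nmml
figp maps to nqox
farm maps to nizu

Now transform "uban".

cjiv

Looking at the pairs, the operation is to shift every letter 8 places forward in the alphabet (wrapping around).
On "uban" that produces "cjiv".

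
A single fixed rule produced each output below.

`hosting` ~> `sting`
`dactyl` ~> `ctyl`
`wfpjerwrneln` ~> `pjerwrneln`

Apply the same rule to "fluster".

The rule is to delete the first 2 characters.
On "fluster" that produces "uster".

uster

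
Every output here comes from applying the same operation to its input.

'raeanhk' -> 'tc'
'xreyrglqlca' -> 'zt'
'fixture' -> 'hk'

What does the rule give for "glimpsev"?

The pattern: shift every letter 2 places forward in the alphabet (wrapping around), then keep only the first 2 characters.
For "glimpsev", step one produces "inkorugx"; step two turns that into "in".

in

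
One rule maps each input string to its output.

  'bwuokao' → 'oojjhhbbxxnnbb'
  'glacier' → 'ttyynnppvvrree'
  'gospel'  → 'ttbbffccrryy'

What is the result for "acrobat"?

nnppeebboonngg

The transformation: double every character, then shift every letter 13 places forward in the alphabet (wrapping around) — i.e. ROT13.
Applying that to "acrobat" gives "nnppeebboonngg".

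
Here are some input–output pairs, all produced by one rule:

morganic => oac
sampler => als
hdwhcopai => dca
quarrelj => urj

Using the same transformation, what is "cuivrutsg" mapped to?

urs

What's happening: move the first character to the end, then keep one character in every 3, starting at position 1 (positions 1st, 4th, 7th, ...).
"cuivrutsg" → "urs".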